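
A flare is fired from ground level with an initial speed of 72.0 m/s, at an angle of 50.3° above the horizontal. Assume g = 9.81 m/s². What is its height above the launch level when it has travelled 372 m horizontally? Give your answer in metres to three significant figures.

127 m

Resolve: vₓ = 72.00 cos 50.3° = 45.99 m/s and v_y0 = 72.00 sin 50.3° = 55.40 m/s.
At x = 372 m, t = x/vₓ = 372/45.99 = 8.088 s.
Height: y = v_y0 t − ½ g t² = 55.40 × 8.088 − 4.905 × 8.088² = 448.1 − 320.9 = 127.2 m.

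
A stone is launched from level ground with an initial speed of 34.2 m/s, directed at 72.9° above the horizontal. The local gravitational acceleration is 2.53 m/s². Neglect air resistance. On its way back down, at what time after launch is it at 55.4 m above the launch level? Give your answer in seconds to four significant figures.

Resolve: vₓ = 34.20 cos 72.9° = 10.06 m/s and v_y0 = 34.20 sin 72.9° = 32.69 m/s.
Height y(t) = 32.69 t − 1.265 t² = 55.4 gives 1.265 t² − 32.69 t + 55.4 = 0.
Quadratic formula: t = (32.69 ± √788.19) / 2.53 = (32.69 ± 28.07) / 2.53 → t = 1.823 s or 24.02 s.
The descending-branch root is 24.02 s.

24.02 s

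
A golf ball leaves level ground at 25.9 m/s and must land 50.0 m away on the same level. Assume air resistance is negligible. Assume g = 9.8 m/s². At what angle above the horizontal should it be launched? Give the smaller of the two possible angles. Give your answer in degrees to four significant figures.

From R = (v₀²/g) sin 2θ: sin 2θ = 9.80 × 50.0 / 670.81 = 0.7305.
2θ = 46.92° or 180° − 46.92° = 133.1°, so θ = 23.46° or 66.54°.
The smaller angle is 23.46°.

23.46°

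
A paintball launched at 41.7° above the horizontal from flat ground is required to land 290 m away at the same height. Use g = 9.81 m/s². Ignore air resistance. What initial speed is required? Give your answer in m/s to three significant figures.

53.5 m/s

On level ground R = v₀² sin 2θ / g ⇒ v₀ = √(gR / sin 2θ).
v₀ = √(9.81 × 290 / sin 83.40°) = √(2845 / 0.9934) = √2863.9 = 53.52 m/s.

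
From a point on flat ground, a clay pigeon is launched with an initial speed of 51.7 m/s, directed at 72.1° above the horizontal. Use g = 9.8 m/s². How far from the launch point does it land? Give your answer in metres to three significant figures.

160 m

vₓ = 51.70 cos 72.1° = 15.89 m/s; v_y0 = 51.70 sin 72.1° = 49.20 m/s.
Flight time T = 2 v_y0 / g = 10.04 s.
Horizontal distance R = vₓ T = 15.89 × 10.04 = 159.5 m.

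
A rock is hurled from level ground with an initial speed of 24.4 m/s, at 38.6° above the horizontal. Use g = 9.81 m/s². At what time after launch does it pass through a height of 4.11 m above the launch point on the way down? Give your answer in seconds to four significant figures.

vₓ = 24.40 cos 38.6° = 19.07 m/s; v_y0 = 24.40 sin 38.6° = 15.22 m/s.
Set y = v_y0 t − ½ g t² = 4.11: 4.905 t² − 15.22 t + 4.11 = 0.
Quadratic formula: t = (15.22 ± √151.09) / 9.81 = (15.22 ± 12.29) / 9.81 → t = 0.2988 s or 2.805 s.
The descending-branch root is 2.805 s.

2.805 s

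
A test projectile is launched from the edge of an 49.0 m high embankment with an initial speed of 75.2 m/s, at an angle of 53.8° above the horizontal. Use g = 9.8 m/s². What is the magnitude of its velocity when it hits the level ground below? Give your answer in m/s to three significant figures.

Components: vₓ = 75.20 cos 53.8° = 44.41 m/s, v_y0 = 75.20 sin 53.8° = 60.68 m/s.
With up positive and y = 0 at the ground: y(t) = 49.0 + (60.68) t − 4.900 t². Setting y = 0 and taking the positive root: t = [60.68 + √(60.68² + 2·9.80·49.0)] / 9.80 = (60.68 + 68.14) / 9.80 = 13.15 s.
Vertical velocity at impact: v_y = v_y0 − g t = 60.68 − 9.80 × 13.15 = −68.14 m/s.
Speed: |v| = √(vₓ² + v_y²) = √(44.41² + 68.14²) = 81.34 m/s.

81.3 m/s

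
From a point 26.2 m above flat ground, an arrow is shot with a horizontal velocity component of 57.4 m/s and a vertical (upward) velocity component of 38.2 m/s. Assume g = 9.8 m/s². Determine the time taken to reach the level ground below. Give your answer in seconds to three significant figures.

8.43 s

The projectile lands when y = 26.2 + (38.20) t − ½·9.80·t² = 0. Positive root: t = (38.20 + √(38.20² + 2·9.80·26.2)) / 9.80 = (38.20 + 44.42) / 9.80 = 8.430 s.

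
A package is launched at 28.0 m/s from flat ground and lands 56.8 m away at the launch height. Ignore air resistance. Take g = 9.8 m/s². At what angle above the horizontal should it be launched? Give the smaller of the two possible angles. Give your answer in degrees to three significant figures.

From R = (v₀²/g) sin 2θ: sin 2θ = 9.80 × 56.8 / 784.00 = 0.7100.
2θ = 45.23° or 180° − 45.23° = 134.8°, so θ = 22.62° or 67.38°.
The smaller angle is 22.62°.

22.6°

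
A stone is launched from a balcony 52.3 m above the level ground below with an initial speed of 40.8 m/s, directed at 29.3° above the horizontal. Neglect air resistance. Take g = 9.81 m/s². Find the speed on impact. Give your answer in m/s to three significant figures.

51.9 m/s

vₓ = 40.80 cos 29.3° = 35.58 m/s; v_y0 = 40.80 sin 29.3° = 19.97 m/s.
The projectile lands when y = 52.3 + (19.97) t − ½·9.81·t² = 0. Positive root: t = (19.97 + √(19.97² + 2·9.81·52.3)) / 9.81 = (19.97 + 37.75) / 9.81 = 5.883 s.
Vertical velocity at impact: v_y = v_y0 − g t = 19.97 − 9.81 × 5.883 = −37.75 m/s.
Speed: |v| = √(vₓ² + v_y²) = √(35.58² + 37.75²) = 51.87 m/s.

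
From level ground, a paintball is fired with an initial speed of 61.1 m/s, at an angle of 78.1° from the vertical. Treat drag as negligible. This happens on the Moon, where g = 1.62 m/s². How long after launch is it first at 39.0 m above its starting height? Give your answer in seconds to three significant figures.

4.26 s

Resolve: vₓ = 61.10 sin 78.1° = 59.79 m/s and v_y0 = 61.10 cos 78.1° = 12.60 m/s.
Height y(t) = 12.60 t − 0.8100 t² = 39.0 gives 0.8100 t² − 12.60 t + 39.0 = 0.
t = [12.60 ± √(12.60² − 2·1.62·39.0)] / 1.62 = (12.60 ± 5.690) / 1.62, so t = 4.265 s or t = 11.29 s.
The first (ascending) time is 4.265 s.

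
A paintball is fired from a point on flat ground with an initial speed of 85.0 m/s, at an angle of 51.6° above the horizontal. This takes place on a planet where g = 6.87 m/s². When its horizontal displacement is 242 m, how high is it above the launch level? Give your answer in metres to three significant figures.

Components: vₓ = 85.00 cos 51.6° = 52.80 m/s, v_y0 = 85.00 sin 51.6° = 66.61 m/s.
At x = 242 m, t = x/vₓ = 242/52.80 = 4.584 s.
Height: y = v_y0 t − ½ g t² = 66.61 × 4.584 − 3.435 × 4.584² = 305.3 − 72.17 = 233.2 m.

233 m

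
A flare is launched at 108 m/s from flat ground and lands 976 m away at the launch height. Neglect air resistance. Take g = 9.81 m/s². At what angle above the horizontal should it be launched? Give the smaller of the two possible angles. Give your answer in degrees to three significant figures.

Level-ground range R = v₀² sin(2θ)/g ⇒ sin(2θ) = gR/v₀² = 9.81 × 976 / 108² = 0.8209.
2θ = 55.17° or 180° − 55.17° = 124.8°, so θ = 27.59° or 62.41°.
The smaller angle is 27.59°.

27.6°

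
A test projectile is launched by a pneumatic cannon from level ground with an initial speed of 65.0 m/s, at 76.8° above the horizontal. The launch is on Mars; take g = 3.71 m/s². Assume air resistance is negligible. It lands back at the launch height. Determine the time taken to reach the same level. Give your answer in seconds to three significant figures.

34.1 s

Components: vₓ = 65.00 cos 76.8° = 14.84 m/s, v_y0 = 65.00 sin 76.8° = 63.28 m/s.
Landing at launch height ⇒ T = 2 v_y0 / g = 2 × 63.28 / 3.71 = 34.11 s.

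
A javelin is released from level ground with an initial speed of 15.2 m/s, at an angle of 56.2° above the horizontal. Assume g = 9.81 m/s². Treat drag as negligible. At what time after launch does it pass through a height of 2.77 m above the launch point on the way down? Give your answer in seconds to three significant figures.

vₓ = 15.20 cos 56.2° = 8.456 m/s; v_y0 = 15.20 sin 56.2° = 12.63 m/s.
Require v_y0 t − ½ g t² = 2.77, i.e. 4.905 t² − 12.63 t + 2.77 = 0.
t = [12.63 ± √(12.63² − 2·9.81·2.77)] / 9.81 = (12.63 ± 10.26) / 9.81, so t = 0.2421 s or t = 2.333 s.
The descending-branch root is 2.333 s.

2.33 s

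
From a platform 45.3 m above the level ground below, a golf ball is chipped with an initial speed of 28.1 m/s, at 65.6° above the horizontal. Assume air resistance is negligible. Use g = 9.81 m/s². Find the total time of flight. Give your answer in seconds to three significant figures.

6.61 s

Resolve: vₓ = 28.10 cos 65.6° = 11.61 m/s and v_y0 = 28.10 sin 65.6° = 25.59 m/s.
With up positive and y = 0 at the ground: y(t) = 45.3 + (25.59) t − 4.905 t². Setting y = 0 and taking the positive root: t = [25.59 + √(25.59² + 2·9.81·45.3)] / 9.81 = (25.59 + 39.29) / 9.81 = 6.614 s.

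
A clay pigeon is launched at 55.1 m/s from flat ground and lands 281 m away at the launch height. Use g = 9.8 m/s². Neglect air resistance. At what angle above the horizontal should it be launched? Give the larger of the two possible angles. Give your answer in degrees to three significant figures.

57.4°

Level-ground range R = v₀² sin(2θ)/g ⇒ sin(2θ) = gR/v₀² = 9.80 × 281 / 55.1² = 0.9070.
2θ = 65.10° or 180° − 65.10° = 114.9°, so θ = 32.55° or 57.45°.
The larger angle is 57.45°.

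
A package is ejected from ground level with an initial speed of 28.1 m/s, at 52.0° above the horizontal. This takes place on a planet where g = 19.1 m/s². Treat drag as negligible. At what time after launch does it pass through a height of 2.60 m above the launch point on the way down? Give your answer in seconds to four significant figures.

Horizontal component vₓ = 28.10 cos 52.0° = 17.30 m/s; vertical v_y0 = 28.10 sin 52.0° = 22.14 m/s.
Require v_y0 t − ½ g t² = 2.60, i.e. 9.550 t² − 22.14 t + 2.60 = 0.
Quadratic formula: t = (22.14 ± √391.00) / 19.1 = (22.14 ± 19.77) / 19.1 → t = 0.1241 s or 2.195 s.
The descending-branch root is 2.195 s.

2.195 s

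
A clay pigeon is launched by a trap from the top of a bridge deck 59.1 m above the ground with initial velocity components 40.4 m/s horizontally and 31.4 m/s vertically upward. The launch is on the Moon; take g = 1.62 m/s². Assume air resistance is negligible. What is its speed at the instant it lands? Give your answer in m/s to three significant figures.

53.0 m/s

With up positive and y = 0 at the ground: y(t) = 59.1 + (31.40) t − 0.8100 t². Setting y = 0 and taking the positive root: t = [31.40 + √(31.40² + 2·1.62·59.1)] / 1.62 = (31.40 + 34.31) / 1.62 = 40.56 s.
Vertical velocity at impact: v_y = v_y0 − g t = 31.40 − 1.62 × 40.56 = −34.31 m/s.
Speed: |v| = √(vₓ² + v_y²) = √(40.40² + 34.31²) = 53.01 m/s.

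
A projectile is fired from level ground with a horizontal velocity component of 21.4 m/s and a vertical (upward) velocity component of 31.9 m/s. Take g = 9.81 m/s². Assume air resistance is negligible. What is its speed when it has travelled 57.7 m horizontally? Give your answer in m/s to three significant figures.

x = vₓ t ⇒ t = 57.7/21.40 = 2.696 s.
Vertical velocity there: v_y = v_y0 − g t = 31.90 − 9.81 × 2.696 = 5.450 m/s.
Speed: √(vₓ² + v_y²) = √(21.40² + 5.450²) = 22.08 m/s.

22.1 m/s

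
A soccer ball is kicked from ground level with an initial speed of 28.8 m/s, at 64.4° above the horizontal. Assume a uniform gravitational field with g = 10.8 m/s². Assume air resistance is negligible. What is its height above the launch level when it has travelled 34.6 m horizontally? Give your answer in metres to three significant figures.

30.5 m

vₓ = 28.80 cos 64.4° = 12.44 m/s; v_y0 = 28.80 sin 64.4° = 25.97 m/s.
At x = 34.6 m, t = x/vₓ = 34.6/12.44 = 2.780 s.
Height: y = v_y0 t − ½ g t² = 25.97 × 2.780 − 5.400 × 2.780² = 72.22 − 41.75 = 30.47 m.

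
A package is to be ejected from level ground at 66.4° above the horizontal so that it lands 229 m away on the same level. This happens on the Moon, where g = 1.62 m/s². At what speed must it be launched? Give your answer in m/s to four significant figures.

On level ground R = v₀² sin 2θ / g ⇒ v₀ = √(gR / sin 2θ).
v₀ = √(1.62 × 229 / sin 132.8°) = √(371.0 / 0.7337) = √505.61 = 22.49 m/s.

22.49 m/s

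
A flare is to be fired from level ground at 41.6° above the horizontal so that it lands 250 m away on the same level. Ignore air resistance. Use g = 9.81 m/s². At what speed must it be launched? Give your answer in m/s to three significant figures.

49.7 m/s

Level-ground range: R = v₀² sin(2θ)/g, so v₀ = √(gR / sin 2θ).
v₀ = √(9.81 × 250 / sin 83.20°) = √(2452 / 0.9930) = √2469.9 = 49.70 m/s.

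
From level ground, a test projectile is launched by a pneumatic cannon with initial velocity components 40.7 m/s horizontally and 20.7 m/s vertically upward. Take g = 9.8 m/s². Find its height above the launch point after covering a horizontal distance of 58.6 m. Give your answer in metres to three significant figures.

x = vₓ t ⇒ t = 58.6/40.70 = 1.440 s.
Height: y = v_y0 t − ½ g t² = 20.70 × 1.440 − 4.900 × 1.440² = 29.80 − 10.16 = 19.65 m.

19.6 m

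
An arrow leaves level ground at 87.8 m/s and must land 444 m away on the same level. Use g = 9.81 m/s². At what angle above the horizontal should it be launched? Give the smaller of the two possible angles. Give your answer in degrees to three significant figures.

From R = (v₀²/g) sin 2θ: sin 2θ = 9.81 × 444 / 7708.8 = 0.5650.
2θ = 34.40° or 180° − 34.40° = 145.6°, so θ = 17.20° or 72.80°.
The smaller angle is 17.20°.

17.2°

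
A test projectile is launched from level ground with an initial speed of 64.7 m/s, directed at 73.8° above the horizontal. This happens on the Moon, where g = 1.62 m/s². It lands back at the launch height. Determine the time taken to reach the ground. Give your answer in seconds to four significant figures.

76.70 s

Components: vₓ = 64.70 cos 73.8° = 18.05 m/s, v_y0 = 64.70 sin 73.8° = 62.13 m/s.
Landing at launch height ⇒ T = 2 v_y0 / g = 2 × 62.13 / 1.62 = 76.70 s.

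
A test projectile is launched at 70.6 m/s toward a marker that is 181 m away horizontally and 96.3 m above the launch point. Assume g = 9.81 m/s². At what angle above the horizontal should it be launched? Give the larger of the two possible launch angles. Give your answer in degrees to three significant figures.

78.2°

Trajectory: y = x tanθ − g x² (1 + tan²θ)/(2v₀²). With x = 181, y = 96.3, v₀ = 70.6, g = 9.81:
32.24 tan²θ − 181 tanθ + (128.5) = 0.
tanθ = [181 ± √(181² − 4 × 32.24 × (128.5))] / (2 × 32.24) = (181 ± 127.2) / 64.48, giving tanθ = 0.8341 or 4.780.
θ = 39.83° or 78.18°; the larger is 78.18°.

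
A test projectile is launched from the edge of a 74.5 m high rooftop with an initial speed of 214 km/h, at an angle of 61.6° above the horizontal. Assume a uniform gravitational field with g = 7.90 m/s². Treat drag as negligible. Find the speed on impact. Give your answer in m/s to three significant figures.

68.6 m/s

Convert: 214 km/h = 214/3.6 = 59.44 m/s.
Resolve: vₓ = 59.44 cos 61.6° = 28.27 m/s and v_y0 = 59.44 sin 61.6° = 52.29 m/s.
The projectile lands when y = 74.5 + (52.29) t − ½·7.90·t² = 0. Positive root: t = (52.29 + √(52.29² + 2·7.90·74.5)) / 7.90 = (52.29 + 62.54) / 7.90 = 14.54 s.
Vertical velocity at impact: v_y = v_y0 − g t = 52.29 − 7.90 × 14.54 = −62.54 m/s.
Speed: |v| = √(vₓ² + v_y²) = √(28.27² + 62.54²) = 68.63 m/s.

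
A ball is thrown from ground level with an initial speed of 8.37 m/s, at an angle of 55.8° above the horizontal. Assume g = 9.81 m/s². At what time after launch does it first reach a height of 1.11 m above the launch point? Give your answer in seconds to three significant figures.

vₓ = 8.370 cos 55.8° = 4.705 m/s; v_y0 = 8.370 sin 55.8° = 6.923 m/s.
Height y(t) = 6.923 t − 4.905 t² = 1.11 gives 4.905 t² − 6.923 t + 1.11 = 0.
t = [6.923 ± √(6.923² − 2·9.81·1.11)] / 9.81 = (6.923 ± 5.113) / 9.81, so t = 0.1844 s or t = 1.227 s.
The first (ascending) time is 0.1844 s.

0.184 s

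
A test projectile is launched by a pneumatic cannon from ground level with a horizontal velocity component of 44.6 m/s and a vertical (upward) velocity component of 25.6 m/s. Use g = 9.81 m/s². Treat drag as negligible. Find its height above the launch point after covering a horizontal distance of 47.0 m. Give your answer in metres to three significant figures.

21.5 m

Time to reach x = 47.0 m: t = x/vₓ = 47.0/44.60 = 1.054 s.
Height: y = v_y0 t − ½ g t² = 25.60 × 1.054 − 4.905 × 1.054² = 26.98 − 5.447 = 21.53 m.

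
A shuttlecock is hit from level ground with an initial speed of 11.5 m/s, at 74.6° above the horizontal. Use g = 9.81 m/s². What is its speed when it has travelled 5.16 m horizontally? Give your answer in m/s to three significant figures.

vₓ = 11.50 cos 74.6° = 3.054 m/s; v_y0 = 11.50 sin 74.6° = 11.09 m/s.
At x = 5.16 m, t = x/vₓ = 5.16/3.054 = 1.690 s.
Vertical velocity there: v_y = v_y0 − g t = 11.09 − 9.81 × 1.690 = −5.488 m/s.
Speed: √(vₓ² + v_y²) = √(3.054² + 5.488²) = 6.281 m/s.

6.28 m/s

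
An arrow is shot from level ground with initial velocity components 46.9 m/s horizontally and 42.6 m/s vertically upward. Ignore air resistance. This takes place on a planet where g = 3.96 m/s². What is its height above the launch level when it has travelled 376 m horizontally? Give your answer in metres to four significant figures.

Time to reach x = 376 m: t = x/vₓ = 376/46.90 = 8.017 s.
Height: y = v_y0 t − ½ g t² = 42.60 × 8.017 − 1.980 × 8.017² = 341.5 − 127.3 = 214.3 m.

214.3 m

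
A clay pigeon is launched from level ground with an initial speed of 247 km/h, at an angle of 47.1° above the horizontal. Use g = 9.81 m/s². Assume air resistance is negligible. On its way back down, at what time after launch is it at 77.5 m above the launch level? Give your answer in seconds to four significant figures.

Convert: 247 km/h = 247/3.6 = 68.61 m/s.
vₓ = 68.61 cos 47.1° = 46.71 m/s; v_y0 = 68.61 sin 47.1° = 50.26 m/s.
Set y = v_y0 t − ½ g t² = 77.5: 4.905 t² − 50.26 t + 77.5 = 0.
t = [50.26 ± √(50.26² − 2·9.81·77.5)] / 9.81 = (50.26 ± 31.71) / 9.81, so t = 1.891 s or t = 8.356 s.
The descending-branch root is 8.356 s.

8.356 s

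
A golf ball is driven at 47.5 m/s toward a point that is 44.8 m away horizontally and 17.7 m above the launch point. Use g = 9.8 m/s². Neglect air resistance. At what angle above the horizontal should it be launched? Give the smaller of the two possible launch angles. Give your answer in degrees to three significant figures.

27.4°

Trajectory: y = x tanθ − g x² (1 + tan²θ)/(2v₀²). With x = 44.8, y = 17.7, v₀ = 47.5, g = 9.80:
4.359 tan²θ − 44.8 tanθ + (22.06) = 0.
tanθ = [44.8 ± √(44.8² − 4 × 4.359 × (22.06))] / (2 × 4.359) = (44.8 ± 40.28) / 8.718, giving tanθ = 0.5185 or 9.760.
θ = 27.41° or 84.15°; the smaller is 27.41°.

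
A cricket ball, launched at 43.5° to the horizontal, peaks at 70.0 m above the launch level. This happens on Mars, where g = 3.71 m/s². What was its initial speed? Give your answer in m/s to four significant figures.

33.11 m/s

At the peak v_y = 0, so v_y0 = √(2gH) = √(2 × 3.71 × 70.0) = 22.79 m/s.
v_y0 = v₀ sin θ ⇒ v₀ = 22.79 / sin 43.5° = 33.11 m/s.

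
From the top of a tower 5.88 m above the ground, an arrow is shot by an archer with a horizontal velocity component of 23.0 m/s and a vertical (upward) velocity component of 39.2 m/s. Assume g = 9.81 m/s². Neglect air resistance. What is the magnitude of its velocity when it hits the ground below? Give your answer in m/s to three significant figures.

With up positive and y = 0 at the ground: y(t) = 5.88 + (39.20) t − 4.905 t². Setting y = 0 and taking the positive root: t = [39.20 + √(39.20² + 2·9.81·5.88)] / 9.81 = (39.20 + 40.64) / 9.81 = 8.139 s.
Vertical velocity at impact: v_y = v_y0 − g t = 39.20 − 9.81 × 8.139 = −40.64 m/s.
Speed: |v| = √(vₓ² + v_y²) = √(23.00² + 40.64²) = 46.70 m/s.

46.7 m/s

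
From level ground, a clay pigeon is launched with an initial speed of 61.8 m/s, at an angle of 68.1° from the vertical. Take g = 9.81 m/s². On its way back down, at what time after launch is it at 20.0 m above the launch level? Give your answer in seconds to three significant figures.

Resolve: vₓ = 61.80 sin 68.1° = 57.34 m/s and v_y0 = 61.80 cos 68.1° = 23.05 m/s.
Set y = v_y0 t − ½ g t² = 20.0: 4.905 t² − 23.05 t + 20.0 = 0.
Quadratic formula: t = (23.05 ± √138.93) / 9.81 = (23.05 ± 11.79) / 9.81 → t = 1.148 s or 3.551 s.
The descending-branch root is 3.551 s.

3.55 s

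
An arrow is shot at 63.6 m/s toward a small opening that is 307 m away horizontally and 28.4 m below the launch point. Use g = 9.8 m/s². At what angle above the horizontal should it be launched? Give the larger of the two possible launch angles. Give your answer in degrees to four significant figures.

67.14°

Trajectory: y = x tanθ − g x² (1 + tan²θ)/(2v₀²). With x = 307, y = −28.4, v₀ = 63.6, g = 9.80:
114.2 tan²θ − 307 tanθ + (85.77) = 0.
tanθ = [307 ± √(307² − 4 × 114.2 × (85.77))] / (2 × 114.2) = (307 ± 234.7) / 228.3, giving tanθ = 0.3167 or 2.372.
θ = 17.57° or 67.14°; the larger is 67.14°.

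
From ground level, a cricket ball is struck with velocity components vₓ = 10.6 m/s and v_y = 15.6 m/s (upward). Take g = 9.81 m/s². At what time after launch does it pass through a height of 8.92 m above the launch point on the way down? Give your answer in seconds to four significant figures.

Require v_y0 t − ½ g t² = 8.92, i.e. 4.905 t² − 15.60 t + 8.92 = 0.
Quadratic formula: t = (15.60 ± √68.350) / 9.81 = (15.60 ± 8.267) / 9.81 → t = 0.7475 s or 2.433 s.
The descending-branch root is 2.433 s.

2.433 s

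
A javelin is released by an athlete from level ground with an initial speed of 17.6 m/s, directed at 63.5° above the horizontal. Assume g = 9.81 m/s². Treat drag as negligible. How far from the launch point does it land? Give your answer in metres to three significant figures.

25.2 m

vₓ = 17.60 cos 63.5° = 7.853 m/s; v_y0 = 17.60 sin 63.5° = 15.75 m/s.
Flight time T = 2 v_y0 / g = 3.211 s.
Range: R = vₓ T = 7.853 × 3.211 = 25.22 m.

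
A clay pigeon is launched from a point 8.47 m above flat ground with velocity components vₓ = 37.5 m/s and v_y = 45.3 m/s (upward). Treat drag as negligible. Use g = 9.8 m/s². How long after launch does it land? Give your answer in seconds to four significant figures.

Vertical motion (up positive, ground at y = 0): 4.900 t² − (45.30) t − 8.47 = 0, so t = (45.30 + √(45.30² + 2·9.80·8.47)) / 9.80 = (45.30 + 47.10) / 9.80 = 9.428 s.

9.428 s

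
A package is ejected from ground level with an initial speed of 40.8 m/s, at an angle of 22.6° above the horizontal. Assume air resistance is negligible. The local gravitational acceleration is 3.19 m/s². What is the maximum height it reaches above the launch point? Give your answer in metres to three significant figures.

Components: vₓ = 40.80 cos 22.6° = 37.67 m/s, v_y0 = 40.80 sin 22.6° = 15.68 m/s.
Peak height H = v_y0² / (2g) = 245.84 / 6.380 = 38.53 m.

38.5 m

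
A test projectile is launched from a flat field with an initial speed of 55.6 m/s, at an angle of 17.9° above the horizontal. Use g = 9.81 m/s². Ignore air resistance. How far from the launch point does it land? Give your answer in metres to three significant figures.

184 m

Resolve: vₓ = 55.60 cos 17.9° = 52.91 m/s and v_y0 = 55.60 sin 17.9° = 17.09 m/s.
Flight time T = 2 v_y0 / g = 3.484 s.
Horizontal distance R = vₓ T = 52.91 × 3.484 = 184.3 m.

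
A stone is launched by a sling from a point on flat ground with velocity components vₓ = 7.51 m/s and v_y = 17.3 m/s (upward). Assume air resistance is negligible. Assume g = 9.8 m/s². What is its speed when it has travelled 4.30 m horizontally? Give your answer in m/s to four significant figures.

13.89 m/s

Time to reach x = 4.30 m: t = x/vₓ = 4.30/7.510 = 0.5726 s.
Vertical velocity there: v_y = v_y0 − g t = 17.30 − 9.80 × 0.5726 = 11.69 m/s.
Speed: √(vₓ² + v_y²) = √(7.510² + 11.69²) = 13.89 m/s.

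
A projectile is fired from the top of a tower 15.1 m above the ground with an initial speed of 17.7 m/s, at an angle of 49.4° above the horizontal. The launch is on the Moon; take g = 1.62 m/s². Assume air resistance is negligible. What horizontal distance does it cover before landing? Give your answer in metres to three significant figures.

Components: vₓ = 17.70 cos 49.4° = 11.52 m/s, v_y0 = 17.70 sin 49.4° = 13.44 m/s.
With up positive and y = 0 at the ground: y(t) = 15.1 + (13.44) t − 0.8100 t². Setting y = 0 and taking the positive root: t = [13.44 + √(13.44² + 2·1.62·15.1)] / 1.62 = (13.44 + 15.15) / 1.62 = 17.65 s.
Horizontal distance: R = vₓ t = 11.52 × 17.65 = 203.3 m.

203 m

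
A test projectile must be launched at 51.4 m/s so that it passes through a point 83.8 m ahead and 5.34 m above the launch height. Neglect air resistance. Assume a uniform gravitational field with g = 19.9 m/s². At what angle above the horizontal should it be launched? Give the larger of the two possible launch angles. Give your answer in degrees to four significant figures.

Trajectory: y = x tanθ − g x² (1 + tan²θ)/(2v₀²). With x = 83.8, y = 5.34, v₀ = 51.4, g = 19.9:
26.45 tan²θ − 83.8 tanθ + (31.79) = 0.
tanθ = [83.8 ± √(83.8² − 4 × 26.45 × (31.79))] / (2 × 26.45) = (83.8 ± 60.49) / 52.90, giving tanθ = 0.4406 or 2.728.
θ = 23.78° or 69.87°; the larger is 69.87°.

69.87°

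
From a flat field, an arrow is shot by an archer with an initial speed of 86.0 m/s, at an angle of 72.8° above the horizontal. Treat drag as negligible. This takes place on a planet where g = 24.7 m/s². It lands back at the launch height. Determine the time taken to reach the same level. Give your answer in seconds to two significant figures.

Horizontal component vₓ = 86.00 cos 72.8° = 25.43 m/s; vertical v_y0 = 86.00 sin 72.8° = 82.15 m/s.
Landing at launch height ⇒ T = 2 v_y0 / g = 2 × 82.15 / 24.7 = 6.652 s.

6.7 s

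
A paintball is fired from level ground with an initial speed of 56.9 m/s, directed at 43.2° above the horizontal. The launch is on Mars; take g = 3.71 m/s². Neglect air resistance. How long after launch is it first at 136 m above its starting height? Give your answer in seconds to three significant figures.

Resolve: vₓ = 56.90 cos 43.2° = 41.48 m/s and v_y0 = 56.90 sin 43.2° = 38.95 m/s.
Height y(t) = 38.95 t − 1.855 t² = 136 gives 1.855 t² − 38.95 t + 136 = 0.
Quadratic formula: t = (38.95 ± √508.04) / 3.71 = (38.95 ± 22.54) / 3.71 → t = 4.423 s or 16.57 s.
The first (ascending) time is 4.423 s.

4.42 s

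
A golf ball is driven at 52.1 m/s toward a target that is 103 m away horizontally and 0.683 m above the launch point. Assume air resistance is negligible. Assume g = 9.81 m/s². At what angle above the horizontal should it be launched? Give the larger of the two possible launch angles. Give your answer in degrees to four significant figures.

Trajectory: y = x tanθ − g x² (1 + tan²θ)/(2v₀²). With x = 103, y = 0.683, v₀ = 52.1, g = 9.81:
19.17 tan²θ − 103 tanθ + (19.85) = 0.
tanθ = [103 ± √(103² − 4 × 19.17 × (19.85))] / (2 × 19.17) = (103 ± 95.32) / 38.34, giving tanθ = 0.2002 or 5.173.
θ = 11.32° or 79.06°; the larger is 79.06°.

79.06°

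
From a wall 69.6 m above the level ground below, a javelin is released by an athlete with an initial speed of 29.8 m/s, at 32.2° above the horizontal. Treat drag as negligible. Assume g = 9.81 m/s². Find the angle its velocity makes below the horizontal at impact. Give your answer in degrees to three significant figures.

Horizontal component vₓ = 29.80 cos 32.2° = 25.22 m/s; vertical v_y0 = 29.80 sin 32.2° = 15.88 m/s.
Vertical motion (up positive, ground at y = 0): 4.905 t² − (15.88) t − 69.6 = 0, so t = (15.88 + √(15.88² + 2·9.81·69.6)) / 9.81 = (15.88 + 40.22) / 9.81 = 5.719 s.
At impact: v_y = v_y0 − g t = −40.22 m/s; vₓ = 25.22 m/s.
Angle below horizontal: arctan(|v_y|/vₓ) = arctan(40.22/25.22) = 57.91°.

57.9°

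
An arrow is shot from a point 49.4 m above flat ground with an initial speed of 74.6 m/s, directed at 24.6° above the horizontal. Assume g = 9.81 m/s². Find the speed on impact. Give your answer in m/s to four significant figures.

80.84 m/s

vₓ = 74.60 cos 24.6° = 67.83 m/s; v_y0 = 74.60 sin 24.6° = 31.05 m/s.
The projectile lands when y = 49.4 + (31.05) t − ½·9.81·t² = 0. Positive root: t = (31.05 + √(31.05² + 2·9.81·49.4)) / 9.81 = (31.05 + 43.97) / 9.81 = 7.648 s.
Vertical velocity at impact: v_y = v_y0 − g t = 31.05 − 9.81 × 7.648 = −43.97 m/s.
Speed: |v| = √(vₓ² + v_y²) = √(67.83² + 43.97²) = 80.84 m/s.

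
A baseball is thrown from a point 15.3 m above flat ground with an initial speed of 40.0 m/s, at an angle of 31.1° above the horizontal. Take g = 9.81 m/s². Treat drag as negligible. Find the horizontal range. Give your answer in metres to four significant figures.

166.3 m

Components: vₓ = 40.00 cos 31.1° = 34.25 m/s, v_y0 = 40.00 sin 31.1° = 20.66 m/s.
The projectile lands when y = 15.3 + (20.66) t − ½·9.81·t² = 0. Positive root: t = (20.66 + √(20.66² + 2·9.81·15.3)) / 9.81 = (20.66 + 26.96) / 9.81 = 4.855 s.
Horizontal distance: R = vₓ t = 34.25 × 4.855 = 166.3 m.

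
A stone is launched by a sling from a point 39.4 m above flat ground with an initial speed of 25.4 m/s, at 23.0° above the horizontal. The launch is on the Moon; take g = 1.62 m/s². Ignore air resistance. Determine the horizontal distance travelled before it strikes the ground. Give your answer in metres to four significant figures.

360.3 m

vₓ = 25.40 cos 23.0° = 23.38 m/s; v_y0 = 25.40 sin 23.0° = 9.925 m/s.
Vertical motion (up positive, ground at y = 0): 0.8100 t² − (9.925) t − 39.4 = 0, so t = (9.925 + √(9.925² + 2·1.62·39.4)) / 1.62 = (9.925 + 15.04) / 1.62 = 15.41 s.
Horizontal distance: R = vₓ t = 23.38 × 15.41 = 360.3 m.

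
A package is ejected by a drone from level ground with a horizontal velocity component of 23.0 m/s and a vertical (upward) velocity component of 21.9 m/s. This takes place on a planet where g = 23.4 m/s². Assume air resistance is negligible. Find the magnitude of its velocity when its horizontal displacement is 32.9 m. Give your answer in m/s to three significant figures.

At x = 32.9 m, t = x/vₓ = 32.9/23.00 = 1.430 s.
Vertical velocity there: v_y = v_y0 − g t = 21.90 − 23.4 × 1.430 = −11.57 m/s.
Speed: √(vₓ² + v_y²) = √(23.00² + 11.57²) = 25.75 m/s.

25.7 m/s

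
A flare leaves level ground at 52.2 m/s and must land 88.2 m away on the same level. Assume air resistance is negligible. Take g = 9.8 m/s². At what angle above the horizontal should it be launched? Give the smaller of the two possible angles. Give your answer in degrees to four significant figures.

From R = (v₀²/g) sin 2θ: sin 2θ = 9.80 × 88.2 / 2724.8 = 0.3172.
2θ = 18.49° or 180° − 18.49° = 161.5°, so θ = 9.247° or 80.75°.
The smaller angle is 9.247°.

9.247°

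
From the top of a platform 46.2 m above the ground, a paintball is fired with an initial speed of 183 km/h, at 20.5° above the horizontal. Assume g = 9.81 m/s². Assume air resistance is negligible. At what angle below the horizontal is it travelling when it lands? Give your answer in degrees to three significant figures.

Convert: 183 km/h = 183/3.6 = 50.83 m/s.
Components: vₓ = 50.83 cos 20.5° = 47.61 m/s, v_y0 = 50.83 sin 20.5° = 17.80 m/s.
Vertical motion (up positive, ground at y = 0): 4.905 t² − (17.80) t − 46.2 = 0, so t = (17.80 + √(17.80² + 2·9.81·46.2)) / 9.81 = (17.80 + 34.98) / 9.81 = 5.380 s.
At impact: v_y = v_y0 − g t = −34.98 m/s; vₓ = 47.61 m/s.
Angle below horizontal: arctan(|v_y|/vₓ) = arctan(34.98/47.61) = 36.30°.

36.3°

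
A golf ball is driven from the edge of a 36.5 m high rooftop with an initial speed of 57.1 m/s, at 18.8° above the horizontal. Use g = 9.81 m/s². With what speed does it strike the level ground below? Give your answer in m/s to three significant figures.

Components: vₓ = 57.10 cos 18.8° = 54.05 m/s, v_y0 = 57.10 sin 18.8° = 18.40 m/s.
Vertical motion (up positive, ground at y = 0): 4.905 t² − (18.40) t − 36.5 = 0, so t = (18.40 + √(18.40² + 2·9.81·36.5)) / 9.81 = (18.40 + 32.48) / 9.81 = 5.186 s.
Vertical velocity at impact: v_y = v_y0 − g t = 18.40 − 9.81 × 5.186 = −32.48 m/s.
Speed: |v| = √(vₓ² + v_y²) = √(54.05² + 32.48²) = 63.06 m/s.

63.1 m/s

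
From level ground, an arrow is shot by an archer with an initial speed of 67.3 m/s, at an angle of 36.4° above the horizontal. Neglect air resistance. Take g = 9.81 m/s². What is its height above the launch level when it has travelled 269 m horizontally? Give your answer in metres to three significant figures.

77.4 m

vₓ = 67.30 cos 36.4° = 54.17 m/s; v_y0 = 67.30 sin 36.4° = 39.94 m/s.
x = vₓ t ⇒ t = 269/54.17 = 4.966 s.
Height: y = v_y0 t − ½ g t² = 39.94 × 4.966 − 4.905 × 4.966² = 198.3 − 121.0 = 77.37 m.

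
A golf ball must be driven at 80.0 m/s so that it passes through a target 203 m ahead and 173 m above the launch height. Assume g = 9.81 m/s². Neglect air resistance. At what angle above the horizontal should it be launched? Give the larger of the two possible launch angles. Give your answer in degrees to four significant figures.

Trajectory: y = x tanθ − g x² (1 + tan²θ)/(2v₀²). With x = 203, y = 173, v₀ = 80.0, g = 9.81:
31.58 tan²θ − 203 tanθ + (204.6) = 0.
tanθ = [203 ± √(203² − 4 × 31.58 × (204.6))] / (2 × 31.58) = (203 ± 124.0) / 63.17, giving tanθ = 1.251 or 5.176.
θ = 51.37° or 79.07°; the larger is 79.07°.

79.07°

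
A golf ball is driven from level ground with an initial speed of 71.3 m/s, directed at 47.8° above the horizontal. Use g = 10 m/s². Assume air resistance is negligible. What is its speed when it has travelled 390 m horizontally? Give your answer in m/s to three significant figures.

Resolve: vₓ = 71.30 cos 47.8° = 47.89 m/s and v_y0 = 71.30 sin 47.8° = 52.82 m/s.
x = vₓ t ⇒ t = 390/47.89 = 8.143 s.
Vertical velocity there: v_y = v_y0 − g t = 52.82 − 10.0 × 8.143 = −28.61 m/s.
Speed: √(vₓ² + v_y²) = √(47.89² + 28.61²) = 55.79 m/s.

55.8 m/s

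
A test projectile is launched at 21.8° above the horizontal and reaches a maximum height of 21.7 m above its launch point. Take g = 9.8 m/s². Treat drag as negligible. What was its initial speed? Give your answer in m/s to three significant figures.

55.5 m/s

At the peak v_y = 0, so v_y0 = √(2gH) = √(2 × 9.80 × 21.7) = 20.62 m/s.
v_y0 = v₀ sin θ ⇒ v₀ = 20.62 / sin 21.8° = 55.53 m/s.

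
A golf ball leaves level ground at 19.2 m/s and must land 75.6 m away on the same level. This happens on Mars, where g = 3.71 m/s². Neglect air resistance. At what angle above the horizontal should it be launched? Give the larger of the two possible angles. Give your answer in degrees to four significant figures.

65.23°

R = v₀² sin 2θ / g gives sin 2θ = gR/v₀² = 3.71·75.6/19.2² = 0.7608.
2θ = 49.54° or 180° − 49.54° = 130.5°, so θ = 24.77° or 65.23°.
The larger angle is 65.23°.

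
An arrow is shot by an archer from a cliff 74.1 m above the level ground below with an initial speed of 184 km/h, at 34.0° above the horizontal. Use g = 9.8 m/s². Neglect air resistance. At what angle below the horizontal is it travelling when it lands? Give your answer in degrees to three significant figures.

48.3°

Convert: 184 km/h = 184/3.6 = 51.11 m/s.
Horizontal component vₓ = 51.11 cos 34.0° = 42.37 m/s; vertical v_y0 = 51.11 sin 34.0° = 28.58 m/s.
The projectile lands when y = 74.1 + (28.58) t − ½·9.80·t² = 0. Positive root: t = (28.58 + √(28.58² + 2·9.80·74.1)) / 9.80 = (28.58 + 47.64) / 9.80 = 7.777 s.
At impact: v_y = v_y0 − g t = −47.64 m/s; vₓ = 42.37 m/s.
Angle below horizontal: arctan(|v_y|/vₓ) = arctan(47.64/42.37) = 48.35°.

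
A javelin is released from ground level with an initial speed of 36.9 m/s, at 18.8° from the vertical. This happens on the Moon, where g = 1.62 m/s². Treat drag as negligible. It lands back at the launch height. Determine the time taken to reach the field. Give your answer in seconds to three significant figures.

43.1 s

Resolve: vₓ = 36.90 sin 18.8° = 11.89 m/s and v_y0 = 36.90 cos 18.8° = 34.93 m/s.
Time of flight on level ground: T = 2 v_y0 / g = 2 × 34.93 / 1.62 = 43.13 s.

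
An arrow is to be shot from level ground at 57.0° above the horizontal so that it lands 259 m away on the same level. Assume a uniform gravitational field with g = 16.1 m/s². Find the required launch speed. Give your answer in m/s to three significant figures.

From R = (v₀² / g) sin 2θ: v₀ = √(gR / sin 2θ).
v₀ = √(16.1 × 259 / sin 114.0°) = √(4170 / 0.9135) = √4564.5 = 67.56 m/s.

67.6 m/s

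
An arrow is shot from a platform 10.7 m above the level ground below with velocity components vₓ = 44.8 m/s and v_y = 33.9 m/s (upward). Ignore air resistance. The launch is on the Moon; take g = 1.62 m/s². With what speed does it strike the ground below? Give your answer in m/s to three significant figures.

The projectile lands when y = 10.7 + (33.90) t − ½·1.62·t² = 0. Positive root: t = (33.90 + √(33.90² + 2·1.62·10.7)) / 1.62 = (33.90 + 34.41) / 1.62 = 42.17 s.
Vertical velocity at impact: v_y = v_y0 − g t = 33.90 − 1.62 × 42.17 = −34.41 m/s.
Speed: |v| = √(vₓ² + v_y²) = √(44.80² + 34.41²) = 56.49 m/s.

56.5 m/s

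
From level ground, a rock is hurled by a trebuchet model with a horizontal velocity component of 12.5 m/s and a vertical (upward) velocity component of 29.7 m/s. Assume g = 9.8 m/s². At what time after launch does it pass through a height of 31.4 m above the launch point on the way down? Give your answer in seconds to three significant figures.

Require v_y0 t − ½ g t² = 31.4, i.e. 4.900 t² − 29.70 t + 31.4 = 0.
t = [29.70 ± √(29.70² − 2·9.80·31.4)] / 9.80 = (29.70 ± 16.33) / 9.80, so t = 1.364 s or t = 4.697 s.
The descending-branch root is 4.697 s.

4.70 s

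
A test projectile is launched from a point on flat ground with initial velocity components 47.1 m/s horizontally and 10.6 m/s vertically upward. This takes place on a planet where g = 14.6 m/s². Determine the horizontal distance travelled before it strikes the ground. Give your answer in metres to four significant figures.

Flight time T = 2 v_y0 / g = 1.452 s.
Horizontal distance R = vₓ T = 47.10 × 1.452 = 68.39 m.

68.39 m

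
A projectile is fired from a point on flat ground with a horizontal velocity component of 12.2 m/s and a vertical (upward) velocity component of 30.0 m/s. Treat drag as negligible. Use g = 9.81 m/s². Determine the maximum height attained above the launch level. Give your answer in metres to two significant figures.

Peak height H = v_y0² / (2g) = 900.00 / 19.62 = 45.87 m.

46 m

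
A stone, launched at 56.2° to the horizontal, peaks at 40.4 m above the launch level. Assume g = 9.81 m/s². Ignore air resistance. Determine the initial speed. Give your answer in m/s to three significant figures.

33.9 m/s

At the peak v_y = 0, so v_y0 = √(2gH) = √(2 × 9.81 × 40.4) = 28.15 m/s.
v_y0 = v₀ sin θ ⇒ v₀ = 28.15 / sin 56.2° = 33.88 m/s.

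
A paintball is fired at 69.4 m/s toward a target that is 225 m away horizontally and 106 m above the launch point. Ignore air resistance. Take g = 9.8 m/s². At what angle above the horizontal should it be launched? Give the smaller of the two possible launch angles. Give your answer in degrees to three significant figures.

41.2°

Trajectory: y = x tanθ − g x² (1 + tan²θ)/(2v₀²). With x = 225, y = 106, v₀ = 69.4, g = 9.80:
51.50 tan²θ − 225 tanθ + (157.5) = 0.
tanθ = [225 ± √(225² − 4 × 51.50 × (157.5))] / (2 × 51.50) = (225 ± 134.8) / 103.0, giving tanθ = 0.8755 or 3.493.
θ = 41.20° or 74.02°; the smaller is 41.20°.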